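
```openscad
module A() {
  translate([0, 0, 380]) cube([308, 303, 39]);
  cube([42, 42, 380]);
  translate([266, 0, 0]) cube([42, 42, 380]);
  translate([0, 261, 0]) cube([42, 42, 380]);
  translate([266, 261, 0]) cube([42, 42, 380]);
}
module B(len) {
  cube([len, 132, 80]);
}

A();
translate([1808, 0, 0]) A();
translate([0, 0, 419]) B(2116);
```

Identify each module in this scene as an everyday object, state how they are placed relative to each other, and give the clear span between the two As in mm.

A is a stool. B is a beam. A beam spans the tops of two stools. The clear span between the two stools is 1500 mm.

Second stool starts at x = 1808; first ends at x = 308; clear span = 1808 − 308 = 1500 mm.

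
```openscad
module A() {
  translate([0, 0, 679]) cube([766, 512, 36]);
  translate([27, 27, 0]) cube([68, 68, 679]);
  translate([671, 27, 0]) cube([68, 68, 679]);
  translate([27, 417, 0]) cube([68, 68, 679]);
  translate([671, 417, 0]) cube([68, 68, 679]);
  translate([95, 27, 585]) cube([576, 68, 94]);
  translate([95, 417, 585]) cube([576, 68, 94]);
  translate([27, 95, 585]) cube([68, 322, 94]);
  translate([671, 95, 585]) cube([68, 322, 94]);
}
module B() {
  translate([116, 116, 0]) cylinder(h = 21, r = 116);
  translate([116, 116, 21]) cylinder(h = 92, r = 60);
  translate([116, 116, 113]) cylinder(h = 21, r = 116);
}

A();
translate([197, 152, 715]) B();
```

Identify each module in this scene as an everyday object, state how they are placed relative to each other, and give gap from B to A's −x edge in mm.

A is a table. B is a spool. The spool is on top of the table. The gap from the spool to the table's −x edge is 197 mm.

The spool's min-x is at 197; the table's min-x is 0; gap = 197 mm.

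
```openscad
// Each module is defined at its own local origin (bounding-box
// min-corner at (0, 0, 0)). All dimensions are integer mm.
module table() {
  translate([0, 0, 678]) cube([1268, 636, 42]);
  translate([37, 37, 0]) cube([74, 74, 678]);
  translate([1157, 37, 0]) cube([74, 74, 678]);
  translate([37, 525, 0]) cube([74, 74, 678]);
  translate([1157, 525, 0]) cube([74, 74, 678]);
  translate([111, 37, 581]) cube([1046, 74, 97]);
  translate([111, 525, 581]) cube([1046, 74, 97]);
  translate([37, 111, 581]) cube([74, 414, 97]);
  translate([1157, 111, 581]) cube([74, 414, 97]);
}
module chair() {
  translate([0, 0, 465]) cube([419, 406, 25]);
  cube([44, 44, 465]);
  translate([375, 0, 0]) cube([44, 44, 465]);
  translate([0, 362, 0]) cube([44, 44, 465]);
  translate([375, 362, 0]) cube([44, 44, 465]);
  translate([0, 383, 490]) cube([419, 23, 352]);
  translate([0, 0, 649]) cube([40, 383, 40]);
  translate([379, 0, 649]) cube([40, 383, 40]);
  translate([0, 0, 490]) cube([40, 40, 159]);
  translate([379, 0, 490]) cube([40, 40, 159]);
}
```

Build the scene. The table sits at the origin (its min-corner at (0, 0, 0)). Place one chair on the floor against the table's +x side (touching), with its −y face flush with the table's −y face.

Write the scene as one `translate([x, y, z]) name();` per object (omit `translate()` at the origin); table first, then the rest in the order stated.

table();
translate([1268, 0, 0]) chair();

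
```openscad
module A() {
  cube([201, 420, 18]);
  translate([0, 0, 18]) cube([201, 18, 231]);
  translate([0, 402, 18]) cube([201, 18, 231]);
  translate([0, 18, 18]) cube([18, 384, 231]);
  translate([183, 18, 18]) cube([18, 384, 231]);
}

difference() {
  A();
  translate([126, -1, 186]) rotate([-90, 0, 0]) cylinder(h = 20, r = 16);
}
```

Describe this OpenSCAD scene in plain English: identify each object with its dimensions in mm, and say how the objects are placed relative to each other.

A is an open-topped rectangular box: outside dimensions 201×420×249 mm, with a uniform wall and base thickness of 18 mm. The base is a full 201×420 slab on the floor; four walls sit on top of the base. The front and back walls (the −y and +y sides) span the full width; the two side walls fit between them.

The open box has a circular hole of radius 16 mm through its front wall, centred at (x = 126, z = 186).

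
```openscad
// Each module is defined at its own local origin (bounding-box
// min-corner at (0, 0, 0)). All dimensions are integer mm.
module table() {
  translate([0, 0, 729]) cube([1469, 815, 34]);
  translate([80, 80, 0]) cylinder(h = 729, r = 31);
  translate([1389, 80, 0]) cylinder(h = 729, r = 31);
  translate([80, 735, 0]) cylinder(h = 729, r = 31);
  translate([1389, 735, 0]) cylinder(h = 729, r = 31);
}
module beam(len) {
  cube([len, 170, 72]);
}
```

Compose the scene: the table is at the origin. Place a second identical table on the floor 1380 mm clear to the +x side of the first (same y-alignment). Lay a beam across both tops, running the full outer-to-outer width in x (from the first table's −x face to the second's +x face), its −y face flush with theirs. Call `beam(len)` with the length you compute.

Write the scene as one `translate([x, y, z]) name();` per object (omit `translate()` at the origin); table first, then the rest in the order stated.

table();
translate([2849, 0, 0]) table();
translate([0, 0, 763]) beam(4318);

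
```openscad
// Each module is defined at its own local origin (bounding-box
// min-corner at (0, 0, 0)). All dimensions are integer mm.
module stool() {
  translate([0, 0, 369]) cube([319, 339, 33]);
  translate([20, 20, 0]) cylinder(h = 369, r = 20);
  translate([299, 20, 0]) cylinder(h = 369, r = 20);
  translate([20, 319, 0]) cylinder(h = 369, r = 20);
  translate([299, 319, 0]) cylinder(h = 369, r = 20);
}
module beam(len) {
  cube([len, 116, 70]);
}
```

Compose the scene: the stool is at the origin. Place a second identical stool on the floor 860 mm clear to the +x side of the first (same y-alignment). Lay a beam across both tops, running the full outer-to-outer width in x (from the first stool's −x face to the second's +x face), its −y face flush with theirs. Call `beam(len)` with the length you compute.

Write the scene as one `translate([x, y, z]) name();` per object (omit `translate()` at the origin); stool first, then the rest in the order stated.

stool();
translate([1179, 0, 0]) stool();
translate([0, 0, 402]) beam(1498);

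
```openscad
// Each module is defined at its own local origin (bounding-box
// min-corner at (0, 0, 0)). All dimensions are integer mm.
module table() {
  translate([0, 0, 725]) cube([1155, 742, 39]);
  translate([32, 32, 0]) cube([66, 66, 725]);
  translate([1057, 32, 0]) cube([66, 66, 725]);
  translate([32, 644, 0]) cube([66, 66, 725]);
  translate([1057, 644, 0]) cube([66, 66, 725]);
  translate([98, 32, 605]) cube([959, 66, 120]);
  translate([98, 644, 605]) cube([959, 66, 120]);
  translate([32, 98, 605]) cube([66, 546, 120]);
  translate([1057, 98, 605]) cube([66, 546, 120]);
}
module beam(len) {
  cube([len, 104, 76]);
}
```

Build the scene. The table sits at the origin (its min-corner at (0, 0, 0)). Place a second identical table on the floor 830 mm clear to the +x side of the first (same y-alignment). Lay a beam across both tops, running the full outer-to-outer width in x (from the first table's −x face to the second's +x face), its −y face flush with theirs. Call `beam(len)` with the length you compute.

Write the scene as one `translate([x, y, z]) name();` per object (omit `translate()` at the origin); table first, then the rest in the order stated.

table();
translate([1985, 0, 0]) table();
translate([0, 0, 764]) beam(3140);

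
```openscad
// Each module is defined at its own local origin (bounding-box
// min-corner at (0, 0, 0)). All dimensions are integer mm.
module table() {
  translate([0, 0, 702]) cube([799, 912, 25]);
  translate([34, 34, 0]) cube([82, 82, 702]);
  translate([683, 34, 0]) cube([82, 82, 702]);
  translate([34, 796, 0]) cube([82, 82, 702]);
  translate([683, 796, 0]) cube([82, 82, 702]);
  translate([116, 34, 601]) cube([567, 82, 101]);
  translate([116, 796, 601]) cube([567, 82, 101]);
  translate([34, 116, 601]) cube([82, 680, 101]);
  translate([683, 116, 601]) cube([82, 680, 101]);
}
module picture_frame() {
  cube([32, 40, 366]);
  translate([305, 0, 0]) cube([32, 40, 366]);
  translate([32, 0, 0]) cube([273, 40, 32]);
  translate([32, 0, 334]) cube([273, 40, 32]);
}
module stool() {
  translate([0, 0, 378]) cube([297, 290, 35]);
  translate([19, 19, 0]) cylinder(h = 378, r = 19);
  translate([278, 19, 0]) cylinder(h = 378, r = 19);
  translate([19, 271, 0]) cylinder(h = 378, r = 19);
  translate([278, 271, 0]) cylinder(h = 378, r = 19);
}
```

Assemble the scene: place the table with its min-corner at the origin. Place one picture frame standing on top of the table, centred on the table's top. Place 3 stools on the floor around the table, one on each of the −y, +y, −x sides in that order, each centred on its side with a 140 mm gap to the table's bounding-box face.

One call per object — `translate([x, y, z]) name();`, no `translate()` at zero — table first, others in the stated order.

table();
translate([231, 436, 727]) picture_frame();
translate([251, -430, 0]) stool();
translate([251, 1052, 0]) stool();
translate([-437, 311, 0]) stool();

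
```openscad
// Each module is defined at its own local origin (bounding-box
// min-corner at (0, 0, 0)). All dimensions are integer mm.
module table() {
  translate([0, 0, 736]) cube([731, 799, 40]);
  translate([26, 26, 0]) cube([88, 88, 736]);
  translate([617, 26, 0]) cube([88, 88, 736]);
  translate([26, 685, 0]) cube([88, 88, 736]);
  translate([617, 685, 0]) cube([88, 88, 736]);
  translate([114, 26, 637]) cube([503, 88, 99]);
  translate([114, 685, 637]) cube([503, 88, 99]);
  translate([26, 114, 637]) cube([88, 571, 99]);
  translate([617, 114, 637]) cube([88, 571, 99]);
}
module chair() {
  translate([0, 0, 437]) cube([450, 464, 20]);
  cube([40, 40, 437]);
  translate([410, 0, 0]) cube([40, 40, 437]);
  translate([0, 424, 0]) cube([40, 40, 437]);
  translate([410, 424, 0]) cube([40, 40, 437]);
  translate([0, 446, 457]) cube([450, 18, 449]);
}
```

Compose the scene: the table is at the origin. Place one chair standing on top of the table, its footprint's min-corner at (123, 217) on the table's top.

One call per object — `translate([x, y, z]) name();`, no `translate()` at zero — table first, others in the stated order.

table();
translate([123, 217, 776]) chair();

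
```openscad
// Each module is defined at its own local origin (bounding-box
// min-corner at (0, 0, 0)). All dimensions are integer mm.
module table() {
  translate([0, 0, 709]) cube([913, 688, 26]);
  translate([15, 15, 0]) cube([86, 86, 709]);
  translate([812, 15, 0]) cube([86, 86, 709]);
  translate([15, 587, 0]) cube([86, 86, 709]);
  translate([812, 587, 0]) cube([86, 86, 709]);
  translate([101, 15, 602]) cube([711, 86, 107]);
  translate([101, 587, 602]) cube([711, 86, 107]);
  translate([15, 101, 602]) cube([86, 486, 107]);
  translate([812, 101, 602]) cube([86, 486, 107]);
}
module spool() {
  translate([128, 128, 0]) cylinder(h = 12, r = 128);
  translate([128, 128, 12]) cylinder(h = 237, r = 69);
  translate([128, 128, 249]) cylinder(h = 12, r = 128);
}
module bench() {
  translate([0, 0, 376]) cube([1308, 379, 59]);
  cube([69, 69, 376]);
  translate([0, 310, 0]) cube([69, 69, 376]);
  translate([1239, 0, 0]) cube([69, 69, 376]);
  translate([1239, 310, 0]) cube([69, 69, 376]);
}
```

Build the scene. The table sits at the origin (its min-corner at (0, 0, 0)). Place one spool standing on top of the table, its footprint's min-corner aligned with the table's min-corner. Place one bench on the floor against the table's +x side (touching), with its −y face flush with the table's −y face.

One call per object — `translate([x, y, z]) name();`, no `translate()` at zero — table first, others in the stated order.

table();
translate([0, 0, 735]) spool();
translate([913, 0, 0]) bench();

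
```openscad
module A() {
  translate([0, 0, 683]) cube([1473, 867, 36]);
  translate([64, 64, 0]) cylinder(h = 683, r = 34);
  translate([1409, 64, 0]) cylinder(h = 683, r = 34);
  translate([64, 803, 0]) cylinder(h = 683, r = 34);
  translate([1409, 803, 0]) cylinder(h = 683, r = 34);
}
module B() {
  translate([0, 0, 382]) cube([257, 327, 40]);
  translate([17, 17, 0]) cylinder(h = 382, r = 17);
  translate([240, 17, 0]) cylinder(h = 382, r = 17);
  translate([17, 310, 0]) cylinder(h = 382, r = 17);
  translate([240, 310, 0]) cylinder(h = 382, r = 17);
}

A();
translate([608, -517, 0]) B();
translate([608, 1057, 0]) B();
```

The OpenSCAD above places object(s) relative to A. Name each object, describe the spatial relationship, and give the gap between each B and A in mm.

Each stool's nearest face is 190 mm from the table's bounding box.

A is a table. B is a stool. Two stools sit around the table at the −y, +y sides. The gap between each stool and the table is 190 mm.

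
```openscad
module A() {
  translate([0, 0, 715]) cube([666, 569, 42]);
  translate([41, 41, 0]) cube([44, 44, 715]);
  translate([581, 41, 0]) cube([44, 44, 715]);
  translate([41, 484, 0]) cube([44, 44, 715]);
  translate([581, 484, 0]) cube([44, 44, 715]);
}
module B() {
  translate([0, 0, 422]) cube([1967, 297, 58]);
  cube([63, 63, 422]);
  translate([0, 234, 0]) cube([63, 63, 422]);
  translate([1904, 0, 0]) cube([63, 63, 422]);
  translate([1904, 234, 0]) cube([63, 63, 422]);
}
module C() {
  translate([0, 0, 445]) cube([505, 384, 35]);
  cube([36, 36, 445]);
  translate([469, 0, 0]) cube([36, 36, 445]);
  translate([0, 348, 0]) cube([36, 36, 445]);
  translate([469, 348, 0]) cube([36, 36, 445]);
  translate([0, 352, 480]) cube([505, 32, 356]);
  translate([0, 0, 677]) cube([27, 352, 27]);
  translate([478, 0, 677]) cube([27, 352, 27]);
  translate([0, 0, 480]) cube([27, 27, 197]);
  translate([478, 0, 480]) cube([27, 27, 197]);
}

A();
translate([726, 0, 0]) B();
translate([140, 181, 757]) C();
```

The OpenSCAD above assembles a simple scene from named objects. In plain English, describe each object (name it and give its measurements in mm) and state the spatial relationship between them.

A is a table: top 666 mm (x) × 569 mm (y), 42 mm thick, upper face at z = 757 mm, on four 44×44 mm square legs, each inset 41 mm from the nearest pair of top edges, running from z = 0 to the bottom of the top.

B is a long wooden bench with a 1967 mm (x) × 297 mm (y) seat, 58 mm thick, its top surface 480 mm above the floor. Four 63 mm square legs at the seat corners, flush with the edges, run from z = 0 to the seat underside.

C is a chair: 505×384 mm seat, 35 mm thick, top at z = 480 mm, on four 36 mm square corner legs flush with the seat edges. A 32 mm thick backrest slab spans the full seat width, extending 356 mm above the seat top, its back face flush with the seat's +y edge. Two armrests of 27×27 mm section run along each side from the seat's front edge to the front of the backrest, top faces 224 mm above the seat top and outer faces flush with the seat's x-edges; a 27×27 mm post under the front of each armrest stands on the seat at the front corner.

The bench is on the floor beside the table on its +x side. The chair is on top of the table.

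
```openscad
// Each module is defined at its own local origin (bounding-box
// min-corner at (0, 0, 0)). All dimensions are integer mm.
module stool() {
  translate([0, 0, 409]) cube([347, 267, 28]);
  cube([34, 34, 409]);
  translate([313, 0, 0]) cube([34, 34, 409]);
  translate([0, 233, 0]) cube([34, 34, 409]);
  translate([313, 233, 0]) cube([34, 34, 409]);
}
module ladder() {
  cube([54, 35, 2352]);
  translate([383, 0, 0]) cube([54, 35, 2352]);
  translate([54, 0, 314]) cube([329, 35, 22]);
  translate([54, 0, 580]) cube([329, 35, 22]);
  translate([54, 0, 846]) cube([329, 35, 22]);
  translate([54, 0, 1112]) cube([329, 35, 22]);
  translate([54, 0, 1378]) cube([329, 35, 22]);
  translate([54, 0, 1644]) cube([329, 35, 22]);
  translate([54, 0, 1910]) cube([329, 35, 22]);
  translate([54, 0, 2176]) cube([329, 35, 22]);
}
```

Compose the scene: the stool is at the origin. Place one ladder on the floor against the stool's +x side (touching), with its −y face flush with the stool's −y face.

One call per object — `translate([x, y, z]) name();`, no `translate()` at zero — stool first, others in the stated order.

stool();
translate([347, 0, 0]) ladder();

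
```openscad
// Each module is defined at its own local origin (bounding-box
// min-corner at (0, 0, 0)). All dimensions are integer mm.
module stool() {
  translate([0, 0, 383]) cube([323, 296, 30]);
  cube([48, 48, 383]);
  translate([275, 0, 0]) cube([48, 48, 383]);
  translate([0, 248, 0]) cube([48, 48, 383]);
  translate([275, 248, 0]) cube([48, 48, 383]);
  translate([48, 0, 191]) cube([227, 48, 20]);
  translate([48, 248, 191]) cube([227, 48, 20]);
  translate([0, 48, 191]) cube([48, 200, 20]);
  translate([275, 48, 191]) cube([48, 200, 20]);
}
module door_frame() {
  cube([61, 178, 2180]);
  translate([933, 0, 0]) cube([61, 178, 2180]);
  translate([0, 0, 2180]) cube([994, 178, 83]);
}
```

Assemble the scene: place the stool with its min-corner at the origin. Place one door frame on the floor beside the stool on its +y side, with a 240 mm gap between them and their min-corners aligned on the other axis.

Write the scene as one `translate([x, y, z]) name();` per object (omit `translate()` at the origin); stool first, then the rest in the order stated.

stool();
translate([0, 536, 0]) door_frame();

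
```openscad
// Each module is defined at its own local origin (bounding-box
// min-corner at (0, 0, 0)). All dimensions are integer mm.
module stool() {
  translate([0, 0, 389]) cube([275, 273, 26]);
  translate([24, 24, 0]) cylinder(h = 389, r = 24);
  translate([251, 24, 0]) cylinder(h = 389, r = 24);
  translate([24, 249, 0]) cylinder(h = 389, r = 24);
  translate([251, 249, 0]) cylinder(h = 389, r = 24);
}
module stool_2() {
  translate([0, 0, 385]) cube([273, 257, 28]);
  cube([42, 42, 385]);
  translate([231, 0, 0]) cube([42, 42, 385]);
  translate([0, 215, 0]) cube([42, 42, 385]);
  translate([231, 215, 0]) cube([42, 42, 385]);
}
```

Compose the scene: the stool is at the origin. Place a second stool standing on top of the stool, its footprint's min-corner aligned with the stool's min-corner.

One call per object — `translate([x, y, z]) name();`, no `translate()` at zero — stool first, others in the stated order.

stool();
translate([0, 0, 415]) stool_2();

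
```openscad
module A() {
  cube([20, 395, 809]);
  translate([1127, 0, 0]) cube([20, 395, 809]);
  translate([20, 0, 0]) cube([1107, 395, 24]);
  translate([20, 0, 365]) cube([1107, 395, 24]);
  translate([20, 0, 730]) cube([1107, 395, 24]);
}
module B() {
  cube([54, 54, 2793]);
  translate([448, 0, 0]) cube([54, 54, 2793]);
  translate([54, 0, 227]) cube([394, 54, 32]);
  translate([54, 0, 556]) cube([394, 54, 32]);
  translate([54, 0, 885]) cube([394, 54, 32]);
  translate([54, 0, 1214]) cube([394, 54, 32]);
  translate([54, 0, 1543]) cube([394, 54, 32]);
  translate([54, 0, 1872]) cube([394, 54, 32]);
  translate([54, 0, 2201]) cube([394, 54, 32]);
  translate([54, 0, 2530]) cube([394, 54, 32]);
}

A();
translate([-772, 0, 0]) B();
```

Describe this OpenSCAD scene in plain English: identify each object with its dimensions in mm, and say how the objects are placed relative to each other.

A is a bookshelf 1147 mm wide overall, 395 mm deep and 809 mm tall. The two sides are 20 mm thick vertical panels. 3 horizontal shelves of 24 mm thickness span between the inner faces of the sides; the lowest shelf sits on the floor and shelves are stacked with a clear vertical gap of 341 mm between each pair.

B is a straight ladder. Two 54×54 mm vertical rails, 2793 mm tall, stand 502 mm apart (outside-to-outside) with their front faces coplanar on the −y side. 8 rungs, each 54 mm deep and 32 mm tall, span between the inner faces of the rails, front faces flush with the rails. The lowest rung's underside is at z = 227 mm and rungs are spaced 329 mm apart (underside to underside).

The ladder is on the floor beside the bookshelf on its −x side.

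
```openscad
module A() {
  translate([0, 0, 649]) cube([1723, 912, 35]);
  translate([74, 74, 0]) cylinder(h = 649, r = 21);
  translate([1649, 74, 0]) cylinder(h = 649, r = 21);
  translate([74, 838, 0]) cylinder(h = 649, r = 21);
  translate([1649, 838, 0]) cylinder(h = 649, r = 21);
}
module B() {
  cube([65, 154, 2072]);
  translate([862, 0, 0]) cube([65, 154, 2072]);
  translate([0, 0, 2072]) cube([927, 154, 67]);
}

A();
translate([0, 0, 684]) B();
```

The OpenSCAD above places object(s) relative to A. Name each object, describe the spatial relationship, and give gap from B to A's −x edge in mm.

The door frame's min-x is at 0; the table's min-x is 0; gap = 0 mm.

A is a table. B is a door frame. The door frame is on top of the table. The gap from the door frame to the table's −x edge is 0 mm.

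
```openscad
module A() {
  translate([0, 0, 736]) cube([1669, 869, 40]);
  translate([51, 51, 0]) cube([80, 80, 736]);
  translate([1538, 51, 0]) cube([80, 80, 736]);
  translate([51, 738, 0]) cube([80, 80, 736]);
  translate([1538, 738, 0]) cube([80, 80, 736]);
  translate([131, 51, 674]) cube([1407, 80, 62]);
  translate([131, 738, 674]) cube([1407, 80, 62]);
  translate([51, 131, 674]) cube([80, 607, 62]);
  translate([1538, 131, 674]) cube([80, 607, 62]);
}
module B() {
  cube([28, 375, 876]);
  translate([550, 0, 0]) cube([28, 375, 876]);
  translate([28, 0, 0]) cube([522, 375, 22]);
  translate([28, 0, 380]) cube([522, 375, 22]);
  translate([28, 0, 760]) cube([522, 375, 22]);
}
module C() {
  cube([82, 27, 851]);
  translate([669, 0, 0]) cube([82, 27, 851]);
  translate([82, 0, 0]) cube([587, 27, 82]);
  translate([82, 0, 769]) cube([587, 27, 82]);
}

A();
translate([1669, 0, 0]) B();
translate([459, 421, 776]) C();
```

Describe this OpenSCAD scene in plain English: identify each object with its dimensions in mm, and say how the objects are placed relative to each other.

A is a table: top 1669 mm (x) × 869 mm (y), 40 mm thick, upper face at z = 776 mm, on four 80×80 mm square legs, each inset 51 mm from the nearest pair of top edges, running from z = 0 to the bottom of the top. Four apron rails, 80 mm thick and 62 mm tall, run between adjacent legs with their top edges flush with the underside of the top and their outer faces flush with the legs' outer faces.

B is a bookshelf 578 mm wide overall, 375 mm deep and 876 mm tall. The two sides are 28 mm thick vertical panels. 3 horizontal shelves of 22 mm thickness span between the inner faces of the sides; the lowest shelf sits on the floor and shelves are stacked with a clear vertical gap of 358 mm between each pair.

C is a picture frame with a 587×687 mm rectangular opening (x by z) and a uniform 82 mm border on every side. Frame depth is 27 mm along y. It is built from two vertical stiles running the full outside height and two horizontal rails spanning the gap between the stiles.

The bookshelf is against the table's +x side, with their −y faces flush. The picture frame is on top of the table, centred.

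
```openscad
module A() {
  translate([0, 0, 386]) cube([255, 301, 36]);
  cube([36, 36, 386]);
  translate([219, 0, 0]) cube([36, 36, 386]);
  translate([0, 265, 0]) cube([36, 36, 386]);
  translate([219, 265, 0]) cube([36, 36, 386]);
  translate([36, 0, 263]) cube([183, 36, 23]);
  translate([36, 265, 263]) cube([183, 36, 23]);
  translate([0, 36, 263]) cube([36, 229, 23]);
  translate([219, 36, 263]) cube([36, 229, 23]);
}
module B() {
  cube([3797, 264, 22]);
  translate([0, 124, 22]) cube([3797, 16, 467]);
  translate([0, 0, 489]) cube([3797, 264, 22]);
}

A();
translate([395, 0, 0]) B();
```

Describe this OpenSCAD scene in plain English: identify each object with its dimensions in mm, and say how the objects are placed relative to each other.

A is a four-legged stool. The seat is a 255×301×36 mm slab whose top surface is at z = 422 mm; four square legs, each 36×36 mm in cross-section, run from the floor (z = 0) to the underside of the seat, each flush with a corner of the seat. Four stretchers, 36 mm wide and 23 mm tall, connect adjacent legs with their undersides at z = 263 mm, each running between the inner faces of the legs it joins and aligned with the legs' outer faces on the other axis.

B is an I-beam lying along x, 3797 mm long. Overall section height 511 mm. Two flanges 264 mm wide (y) and 22 mm thick, one on the floor and one at the top; a web 16 mm thick runs between them, centred on the flange width.

The I-beam is on the floor beside the stool on its +x side.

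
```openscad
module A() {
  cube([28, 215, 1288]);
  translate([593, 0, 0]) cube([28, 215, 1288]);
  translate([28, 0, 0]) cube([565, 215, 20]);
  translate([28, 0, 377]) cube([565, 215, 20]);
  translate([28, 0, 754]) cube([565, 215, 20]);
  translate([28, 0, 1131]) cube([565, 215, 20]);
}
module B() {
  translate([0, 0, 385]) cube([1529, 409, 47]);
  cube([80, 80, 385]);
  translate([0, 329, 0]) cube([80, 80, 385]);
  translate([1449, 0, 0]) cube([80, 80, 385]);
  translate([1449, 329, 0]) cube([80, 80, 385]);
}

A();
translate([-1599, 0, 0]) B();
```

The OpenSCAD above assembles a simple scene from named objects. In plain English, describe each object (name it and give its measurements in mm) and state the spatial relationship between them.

A is an open bookshelf. Two side panels, each 28 mm thick, 215 mm deep and 1288 mm tall, stand 621 mm apart (outside-to-outside). Between them sit 4 shelves, each 20 mm thick and 215 mm deep, spanning the full gap between the sides. The bottom shelf rests on the floor (its underside at z = 0) and the clear gap between one shelf's top and the next shelf's underside is 357 mm.

B is a long wooden bench with a 1529 mm (x) × 409 mm (y) seat, 47 mm thick, its top surface 432 mm above the floor. Four 80 mm square legs at the seat corners, flush with the edges, run from z = 0 to the seat underside.

The bench is on the floor beside the bookshelf on its −x side.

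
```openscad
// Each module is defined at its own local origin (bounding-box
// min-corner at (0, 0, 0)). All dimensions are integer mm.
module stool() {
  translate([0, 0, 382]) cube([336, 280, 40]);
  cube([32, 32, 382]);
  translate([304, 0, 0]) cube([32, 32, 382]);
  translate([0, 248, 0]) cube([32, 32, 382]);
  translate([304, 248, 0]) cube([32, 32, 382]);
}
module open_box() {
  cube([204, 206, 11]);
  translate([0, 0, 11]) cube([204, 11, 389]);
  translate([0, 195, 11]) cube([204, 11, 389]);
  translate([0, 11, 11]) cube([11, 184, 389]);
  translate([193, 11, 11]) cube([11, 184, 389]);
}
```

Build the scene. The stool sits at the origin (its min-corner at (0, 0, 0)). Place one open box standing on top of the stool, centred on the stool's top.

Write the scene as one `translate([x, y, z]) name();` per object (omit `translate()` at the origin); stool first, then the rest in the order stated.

stool();
translate([66, 37, 422]) open_box();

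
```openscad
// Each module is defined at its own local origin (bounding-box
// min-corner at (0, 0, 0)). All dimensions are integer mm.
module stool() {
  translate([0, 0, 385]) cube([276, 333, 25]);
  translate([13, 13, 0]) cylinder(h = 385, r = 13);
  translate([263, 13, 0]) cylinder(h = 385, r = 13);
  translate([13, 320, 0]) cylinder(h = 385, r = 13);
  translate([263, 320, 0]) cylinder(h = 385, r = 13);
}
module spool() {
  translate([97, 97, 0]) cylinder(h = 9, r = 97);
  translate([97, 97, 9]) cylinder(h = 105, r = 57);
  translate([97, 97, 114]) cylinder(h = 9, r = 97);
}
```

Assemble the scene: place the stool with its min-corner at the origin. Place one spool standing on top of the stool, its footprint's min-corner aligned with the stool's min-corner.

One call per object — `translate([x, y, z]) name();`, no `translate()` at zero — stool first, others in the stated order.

stool();
translate([0, 0, 410]) spool();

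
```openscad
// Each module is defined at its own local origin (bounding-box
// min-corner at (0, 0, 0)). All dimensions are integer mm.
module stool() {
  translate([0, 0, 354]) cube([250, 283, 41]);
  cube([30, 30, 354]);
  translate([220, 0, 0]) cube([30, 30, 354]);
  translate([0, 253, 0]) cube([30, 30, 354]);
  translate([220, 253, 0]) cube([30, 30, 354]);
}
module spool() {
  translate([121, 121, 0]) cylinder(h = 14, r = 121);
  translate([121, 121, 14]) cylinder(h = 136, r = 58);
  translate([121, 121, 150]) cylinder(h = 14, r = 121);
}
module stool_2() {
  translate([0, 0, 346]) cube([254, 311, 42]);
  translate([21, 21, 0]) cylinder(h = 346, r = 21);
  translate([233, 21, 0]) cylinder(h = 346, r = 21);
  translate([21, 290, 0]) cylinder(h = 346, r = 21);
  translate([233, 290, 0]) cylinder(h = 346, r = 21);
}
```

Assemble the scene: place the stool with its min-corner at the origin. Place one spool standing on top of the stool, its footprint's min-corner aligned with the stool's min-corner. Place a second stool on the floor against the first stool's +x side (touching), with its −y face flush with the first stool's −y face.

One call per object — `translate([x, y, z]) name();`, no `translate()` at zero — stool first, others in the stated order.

stool();
translate([0, 0, 395]) spool();
translate([250, 0, 0]) stool_2();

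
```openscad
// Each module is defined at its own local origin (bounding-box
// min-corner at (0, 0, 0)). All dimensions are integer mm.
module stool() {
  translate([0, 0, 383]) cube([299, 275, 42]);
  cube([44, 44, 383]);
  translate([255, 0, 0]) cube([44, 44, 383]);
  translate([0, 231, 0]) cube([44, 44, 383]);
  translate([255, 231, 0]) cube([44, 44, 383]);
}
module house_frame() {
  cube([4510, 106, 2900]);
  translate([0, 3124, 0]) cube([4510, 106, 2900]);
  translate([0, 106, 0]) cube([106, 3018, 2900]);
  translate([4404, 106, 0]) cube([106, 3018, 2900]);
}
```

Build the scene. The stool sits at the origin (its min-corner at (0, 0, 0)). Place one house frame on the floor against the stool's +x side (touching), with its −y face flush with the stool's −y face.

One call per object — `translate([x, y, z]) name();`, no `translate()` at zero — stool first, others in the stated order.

stool();
translate([299, 0, 0]) house_frame();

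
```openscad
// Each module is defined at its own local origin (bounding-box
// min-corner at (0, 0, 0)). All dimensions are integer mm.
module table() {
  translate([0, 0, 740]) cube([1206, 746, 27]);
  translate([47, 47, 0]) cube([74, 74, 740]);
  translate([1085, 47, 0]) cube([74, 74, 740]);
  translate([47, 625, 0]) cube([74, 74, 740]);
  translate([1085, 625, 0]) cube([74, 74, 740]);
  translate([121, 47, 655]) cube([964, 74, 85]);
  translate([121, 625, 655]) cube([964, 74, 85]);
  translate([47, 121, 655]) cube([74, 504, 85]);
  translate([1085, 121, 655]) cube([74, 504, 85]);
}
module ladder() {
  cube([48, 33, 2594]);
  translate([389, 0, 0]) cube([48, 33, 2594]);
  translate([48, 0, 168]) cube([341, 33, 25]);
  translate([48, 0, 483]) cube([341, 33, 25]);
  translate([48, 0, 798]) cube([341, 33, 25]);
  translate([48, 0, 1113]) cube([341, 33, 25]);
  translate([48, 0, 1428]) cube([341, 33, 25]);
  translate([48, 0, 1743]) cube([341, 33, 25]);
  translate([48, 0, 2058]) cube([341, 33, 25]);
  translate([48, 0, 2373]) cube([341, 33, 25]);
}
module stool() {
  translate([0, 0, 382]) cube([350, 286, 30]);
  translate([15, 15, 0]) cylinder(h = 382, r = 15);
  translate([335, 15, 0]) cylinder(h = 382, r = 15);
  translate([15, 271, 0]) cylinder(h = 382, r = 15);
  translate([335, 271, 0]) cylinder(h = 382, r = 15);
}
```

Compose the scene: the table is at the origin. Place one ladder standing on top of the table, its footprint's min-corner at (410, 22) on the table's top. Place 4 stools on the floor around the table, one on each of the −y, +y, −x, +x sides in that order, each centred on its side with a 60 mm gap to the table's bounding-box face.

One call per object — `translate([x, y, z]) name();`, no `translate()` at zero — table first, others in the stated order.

table();
translate([410, 22, 767]) ladder();
translate([428, -346, 0]) stool();
translate([428, 806, 0]) stool();
translate([-410, 230, 0]) stool();
translate([1266, 230, 0]) stool();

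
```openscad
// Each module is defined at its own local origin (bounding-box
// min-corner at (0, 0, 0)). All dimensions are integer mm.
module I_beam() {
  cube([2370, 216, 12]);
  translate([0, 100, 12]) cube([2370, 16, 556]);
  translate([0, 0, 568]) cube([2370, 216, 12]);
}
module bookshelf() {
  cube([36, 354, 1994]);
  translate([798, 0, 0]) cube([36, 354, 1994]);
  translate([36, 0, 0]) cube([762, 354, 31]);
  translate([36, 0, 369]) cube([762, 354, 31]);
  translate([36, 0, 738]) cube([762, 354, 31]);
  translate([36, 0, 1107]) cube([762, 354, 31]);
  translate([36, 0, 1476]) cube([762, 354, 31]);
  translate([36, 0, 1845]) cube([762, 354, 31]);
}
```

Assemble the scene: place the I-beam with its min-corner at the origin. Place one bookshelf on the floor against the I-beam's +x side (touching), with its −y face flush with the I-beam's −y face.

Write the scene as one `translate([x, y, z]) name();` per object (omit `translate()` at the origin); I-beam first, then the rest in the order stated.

I_beam();
translate([2370, 0, 0]) bookshelf();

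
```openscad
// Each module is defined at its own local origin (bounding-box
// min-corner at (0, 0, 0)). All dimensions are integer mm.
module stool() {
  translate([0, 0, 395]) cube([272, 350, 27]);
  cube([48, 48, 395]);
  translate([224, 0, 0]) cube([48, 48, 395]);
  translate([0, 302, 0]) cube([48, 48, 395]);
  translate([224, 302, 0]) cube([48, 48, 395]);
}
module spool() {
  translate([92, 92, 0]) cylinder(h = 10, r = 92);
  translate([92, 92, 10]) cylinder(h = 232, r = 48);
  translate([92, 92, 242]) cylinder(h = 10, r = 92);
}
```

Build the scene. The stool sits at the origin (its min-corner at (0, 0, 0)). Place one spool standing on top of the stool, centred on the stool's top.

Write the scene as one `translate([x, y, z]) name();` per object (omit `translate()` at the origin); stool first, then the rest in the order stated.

stool();
translate([44, 83, 422]) spool();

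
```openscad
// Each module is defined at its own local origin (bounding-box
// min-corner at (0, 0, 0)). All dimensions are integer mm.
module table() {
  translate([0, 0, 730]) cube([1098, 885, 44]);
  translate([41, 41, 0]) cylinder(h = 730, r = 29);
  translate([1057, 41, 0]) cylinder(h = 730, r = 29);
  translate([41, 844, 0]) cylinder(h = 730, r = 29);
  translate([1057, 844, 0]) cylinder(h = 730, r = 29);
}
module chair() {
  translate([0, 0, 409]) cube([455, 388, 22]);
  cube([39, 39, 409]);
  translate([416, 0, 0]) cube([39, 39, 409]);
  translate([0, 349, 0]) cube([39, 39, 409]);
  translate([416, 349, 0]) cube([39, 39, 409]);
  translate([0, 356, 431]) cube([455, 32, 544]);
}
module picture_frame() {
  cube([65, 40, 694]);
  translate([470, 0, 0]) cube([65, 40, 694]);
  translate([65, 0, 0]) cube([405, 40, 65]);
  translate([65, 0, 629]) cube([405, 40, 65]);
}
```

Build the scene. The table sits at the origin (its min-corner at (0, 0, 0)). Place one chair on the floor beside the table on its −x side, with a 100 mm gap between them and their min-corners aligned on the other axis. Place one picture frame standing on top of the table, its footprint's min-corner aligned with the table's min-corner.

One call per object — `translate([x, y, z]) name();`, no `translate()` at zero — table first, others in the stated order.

table();
translate([-555, 0, 0]) chair();
translate([0, 0, 774]) picture_frame();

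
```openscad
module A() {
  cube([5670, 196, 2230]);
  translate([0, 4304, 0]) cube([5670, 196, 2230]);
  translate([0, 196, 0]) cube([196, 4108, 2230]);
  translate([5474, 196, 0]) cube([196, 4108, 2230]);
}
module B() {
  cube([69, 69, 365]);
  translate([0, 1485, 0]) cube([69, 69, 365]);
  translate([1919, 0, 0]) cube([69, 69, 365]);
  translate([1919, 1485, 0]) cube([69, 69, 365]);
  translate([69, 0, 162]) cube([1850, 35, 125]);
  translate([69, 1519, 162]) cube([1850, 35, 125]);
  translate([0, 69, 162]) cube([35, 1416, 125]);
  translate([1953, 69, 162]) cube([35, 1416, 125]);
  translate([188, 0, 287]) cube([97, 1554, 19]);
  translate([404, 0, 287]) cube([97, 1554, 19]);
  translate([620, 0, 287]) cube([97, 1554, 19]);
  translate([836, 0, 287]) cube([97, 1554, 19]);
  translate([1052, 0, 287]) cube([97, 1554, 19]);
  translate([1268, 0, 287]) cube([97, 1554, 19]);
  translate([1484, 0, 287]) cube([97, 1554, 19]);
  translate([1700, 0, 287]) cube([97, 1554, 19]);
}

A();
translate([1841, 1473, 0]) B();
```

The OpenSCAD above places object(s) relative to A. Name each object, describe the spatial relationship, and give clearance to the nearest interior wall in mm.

A is a house frame. B is a bed frame. The bed frame sits inside the house frame, centred. The clearance to the nearest interior wall is 1277 mm.

Clearances: x = 1645, y = 1277; minimum 1277 mm.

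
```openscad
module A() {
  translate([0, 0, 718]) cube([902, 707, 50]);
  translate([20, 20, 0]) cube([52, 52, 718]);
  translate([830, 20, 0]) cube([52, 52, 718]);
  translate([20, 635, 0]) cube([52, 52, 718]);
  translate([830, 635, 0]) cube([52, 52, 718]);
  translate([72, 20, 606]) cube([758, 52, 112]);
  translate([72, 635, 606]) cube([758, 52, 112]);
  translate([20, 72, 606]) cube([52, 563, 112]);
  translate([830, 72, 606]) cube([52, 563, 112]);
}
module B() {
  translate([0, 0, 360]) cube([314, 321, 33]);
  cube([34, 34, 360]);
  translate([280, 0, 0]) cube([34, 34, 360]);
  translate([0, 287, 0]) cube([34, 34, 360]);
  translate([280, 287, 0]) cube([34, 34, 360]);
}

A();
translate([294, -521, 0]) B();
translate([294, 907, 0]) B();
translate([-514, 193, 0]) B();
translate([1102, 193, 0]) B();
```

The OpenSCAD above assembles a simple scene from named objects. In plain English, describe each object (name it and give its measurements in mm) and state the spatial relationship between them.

A is a rectangular dining table. The top is 902×707×50 mm with its upper surface at z = 768 mm. It stands on four 52×52 mm square legs, each inset 20 mm from the nearest pair of top edges, running from the floor to the underside of the top. Four apron rails, 52 mm thick and 112 mm tall, run between adjacent legs with their top edges flush with the underside of the top and their outer faces flush with the legs' outer faces.

B is a four-legged stool. The seat is 314×321 mm, 33 mm thick, top at z = 393 mm. It stands on four square legs, each 34×34 mm in cross-section, from z = 0 to the seat underside, each flush with a corner of the seat.

Four stools sit around the table at the −y, +y, −x, +x sides.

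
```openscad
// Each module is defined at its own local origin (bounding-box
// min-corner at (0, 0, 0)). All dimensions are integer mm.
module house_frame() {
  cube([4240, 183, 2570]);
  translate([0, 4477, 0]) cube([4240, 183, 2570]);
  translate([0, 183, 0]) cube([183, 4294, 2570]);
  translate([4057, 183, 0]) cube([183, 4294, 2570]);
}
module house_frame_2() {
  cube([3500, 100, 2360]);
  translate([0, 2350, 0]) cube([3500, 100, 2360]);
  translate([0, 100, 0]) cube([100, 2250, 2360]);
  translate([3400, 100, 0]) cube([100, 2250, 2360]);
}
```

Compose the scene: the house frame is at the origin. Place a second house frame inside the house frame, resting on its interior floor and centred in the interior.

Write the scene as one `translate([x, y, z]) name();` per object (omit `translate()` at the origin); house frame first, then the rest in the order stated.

house_frame();
translate([370, 1105, 0]) house_frame_2();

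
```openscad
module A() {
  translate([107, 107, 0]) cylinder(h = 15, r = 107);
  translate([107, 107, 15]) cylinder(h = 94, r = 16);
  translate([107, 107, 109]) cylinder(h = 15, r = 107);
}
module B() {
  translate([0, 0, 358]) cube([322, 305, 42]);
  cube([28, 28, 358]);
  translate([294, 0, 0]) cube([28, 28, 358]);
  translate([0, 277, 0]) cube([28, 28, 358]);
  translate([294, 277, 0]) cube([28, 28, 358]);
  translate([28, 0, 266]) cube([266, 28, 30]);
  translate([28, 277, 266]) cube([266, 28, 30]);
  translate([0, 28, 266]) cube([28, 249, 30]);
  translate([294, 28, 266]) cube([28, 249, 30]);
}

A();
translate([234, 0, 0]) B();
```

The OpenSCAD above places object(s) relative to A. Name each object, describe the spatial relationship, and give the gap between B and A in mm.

The stool's nearest face is 20 mm from the spool's +x face.

A is a spool. B is a stool. The stool is on the floor beside the spool on its +x side. The gap between the stool and the spool is 20 mm.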